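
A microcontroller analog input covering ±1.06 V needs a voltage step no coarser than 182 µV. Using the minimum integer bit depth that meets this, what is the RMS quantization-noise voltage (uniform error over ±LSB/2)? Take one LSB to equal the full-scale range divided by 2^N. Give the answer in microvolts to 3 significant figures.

37.4 µV

Span: 1.06 V − (-1.06 V) = 2.12 V.
2.12 V / 182 µV = 11650. Since 2^13 = 8192 and 2^14 = 16384, N = 14.
One LSB is 2.12 V / 16384 = 129.39 µV.
V_rms = LSB/√12 = 37.4 µV.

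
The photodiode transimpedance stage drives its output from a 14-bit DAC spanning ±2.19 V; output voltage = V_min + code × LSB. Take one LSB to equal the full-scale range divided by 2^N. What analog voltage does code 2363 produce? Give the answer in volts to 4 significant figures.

-1.558 V

The full-scale span is 2.19 − (-2.19) = 4.38 V. LSB = 4.38 V / 2^14.
V_out = -2.19 + 2363 × (4.38/16384) V
      = -2.19 + 0.631710 = -1.55829 V.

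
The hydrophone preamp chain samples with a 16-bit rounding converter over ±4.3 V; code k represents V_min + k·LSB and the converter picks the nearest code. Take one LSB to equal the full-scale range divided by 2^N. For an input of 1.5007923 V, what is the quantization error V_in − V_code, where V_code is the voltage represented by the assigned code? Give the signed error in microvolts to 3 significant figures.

Range = 4.3 − (-4.3) = 8.6 V. LSB = 8.6 V / 2^16 ≈ 131.2 µV.
Position in LSBs: (1.5007923 − (-4.3)) × 65536/8.6 = 44204.7354; rounding gives k = 44205.
Reconstructed level: -4.3 + 44205 × 8.6/65536 V = 1.5008270264 V.
V_in − V_code = 1.5007923 − (1.5008270264) = −34.7 µV.

−34.7 µV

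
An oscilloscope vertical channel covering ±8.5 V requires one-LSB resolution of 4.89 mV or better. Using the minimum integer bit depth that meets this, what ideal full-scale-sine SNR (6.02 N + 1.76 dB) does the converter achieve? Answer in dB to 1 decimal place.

The full-scale span is 8.5 − (-8.5) = 17 V.
Need 2^N ≥ 17 V / 4.89 mV = 3476 → N_min = 12.
Ideal SNR at N = 12: 6.02·12 + 1.76 = 74.0 dB.

74.0 dB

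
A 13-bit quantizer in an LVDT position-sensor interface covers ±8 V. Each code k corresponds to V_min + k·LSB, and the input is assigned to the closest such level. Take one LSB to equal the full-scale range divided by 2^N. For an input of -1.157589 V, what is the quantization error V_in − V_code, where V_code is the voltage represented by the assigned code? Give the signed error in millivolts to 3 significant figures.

The full-scale span is 8 − (-8) = 16 V. LSB = 16 V / 2^13 ≈ 1.953 mV.
(V_in − V_min)/LSB = (-1.157589 − (-8)) × 8192/16 = 3503.3144 → nearest code k = 3503.
V_code = -8 + (3503/8192) × 16 = -1.158203125 V.
Error = V_in − V_code = -1.157589 − (-1.158203125) = +0.614 mV.

+0.614 mV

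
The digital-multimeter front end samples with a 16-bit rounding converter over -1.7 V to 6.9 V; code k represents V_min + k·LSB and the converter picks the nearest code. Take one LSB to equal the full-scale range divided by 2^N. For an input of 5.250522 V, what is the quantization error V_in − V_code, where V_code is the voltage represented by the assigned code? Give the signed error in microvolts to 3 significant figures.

Range = 6.9 − (-1.7) = 8.6 V. LSB = 8.6 V / 2^16 ≈ 131.2 µV.
Position in LSBs: (5.250522 − (-1.7)) × 65536/8.6 = 52966.2104; rounding gives k = 52966.
Reconstructed level: -1.7 + 52966 × 8.6/65536 V = 5.2504943848 V.
e = 5.250522 − (5.2504943848) = +27.6 µV.

+27.6 µV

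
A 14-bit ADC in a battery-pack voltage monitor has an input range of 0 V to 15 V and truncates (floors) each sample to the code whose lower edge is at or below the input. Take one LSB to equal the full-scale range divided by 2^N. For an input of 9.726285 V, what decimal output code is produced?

Span = 15 V. LSB = 15 V / 2^14 ≈ 0.9155 mV.
V_in − V_min = 9.726285 − (0) = 9.726285 V.
Divide by LSB: 9.726285 × 16384/15 = 10623.6969.
Truncating gives code 10623.

10623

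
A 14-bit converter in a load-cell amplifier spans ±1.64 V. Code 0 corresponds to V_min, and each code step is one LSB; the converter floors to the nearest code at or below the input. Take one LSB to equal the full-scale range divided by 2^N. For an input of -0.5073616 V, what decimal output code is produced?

5657

Full-scale range = 1.64 V − (-1.64 V) = 3.28 V. LSB = 3.28 V / 2^14 ≈ 200.2 µV.
(V_in − V_min) × 2^14/range = (-0.5073616 − (-1.64)) × 16384/3.28 = 5657.667.
Floor → code = 5657.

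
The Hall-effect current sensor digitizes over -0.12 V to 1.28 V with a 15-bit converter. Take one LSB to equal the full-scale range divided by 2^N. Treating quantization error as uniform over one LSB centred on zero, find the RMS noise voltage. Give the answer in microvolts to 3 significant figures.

12.3 µV

The full-scale span is 1.28 − (-0.12) = 1.4 V.
LSB = 1.4 V ÷ 2^15 = 1.4/32768 V = 42.725 µV.
For a uniform distribution on [−LSB/2, +LSB/2], V_rms = LSB/√12 = 42.725 µV/3.4641 = 12.3 µV.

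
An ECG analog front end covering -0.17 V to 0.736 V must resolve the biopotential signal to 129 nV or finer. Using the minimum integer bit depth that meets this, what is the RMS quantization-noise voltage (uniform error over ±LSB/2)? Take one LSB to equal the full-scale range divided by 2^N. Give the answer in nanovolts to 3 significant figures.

Range = 0.736 − (-0.17) = 0.906 V.
0.906 V / 129 nV = 7.023e6. Since 2^22 = 4194304 and 2^23 = 8388608, N = 23.
LSB = 0.906 V ÷ 2^23 = 0.906/8388608 V = 108.00 nV.
RMS noise = LSB/√12 = 31.2 nV.

31.2 nV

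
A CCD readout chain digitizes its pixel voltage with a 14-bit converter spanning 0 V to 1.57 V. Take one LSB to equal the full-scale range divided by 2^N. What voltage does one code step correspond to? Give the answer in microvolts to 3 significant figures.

95.8 µV

Range is 1.57 V.
There are 2^14 = 16384 steps.
Step size = 1.57/16384 V = 95.8 µV.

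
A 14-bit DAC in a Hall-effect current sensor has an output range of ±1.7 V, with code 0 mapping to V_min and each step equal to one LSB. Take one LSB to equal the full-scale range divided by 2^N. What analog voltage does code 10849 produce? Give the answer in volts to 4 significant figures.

0.5514 V

Span: 1.7 V − (-1.7 V) = 3.4 V. LSB = 3.4 V / 2^14.
Output = V_min + (10849/16384) × range = -1.7 + 0.662170 × 3.4 V
      = -1.7 V + 2.25138 V = 0.551379 V.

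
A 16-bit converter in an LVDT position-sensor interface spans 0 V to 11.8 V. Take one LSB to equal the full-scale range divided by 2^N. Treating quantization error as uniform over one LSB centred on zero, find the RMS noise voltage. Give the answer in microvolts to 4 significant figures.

51.98 µV

V_FS = 11.8 V.
LSB = 11.8 V / 2^16 = 180.054 µV.
For a uniform distribution on [−LSB/2, +LSB/2], V_rms = LSB/√12 = 180.054 µV/3.4641 = 51.98 µV.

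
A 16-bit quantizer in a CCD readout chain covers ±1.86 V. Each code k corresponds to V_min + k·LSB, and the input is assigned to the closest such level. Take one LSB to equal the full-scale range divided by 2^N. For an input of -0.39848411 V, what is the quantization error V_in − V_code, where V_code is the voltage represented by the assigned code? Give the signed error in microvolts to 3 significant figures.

−9.99 µV

Full-scale range = 1.86 V − (-1.86 V) = 3.72 V. LSB = 3.72 V / 2^16 ≈ 56.76 µV.
(-0.39848411 − (-1.86)) / LSB = 1.46151589 × 65536/3.72 = 25747.8240. Nearest integer: k = 25748.
V_code = V_min + k × range/2^16 = -1.86 + 25748 × 3.72/65536 = -0.39847412109 V.
V_in − V_code = -0.39848411 − (-0.39847412109) = −9.99 µV.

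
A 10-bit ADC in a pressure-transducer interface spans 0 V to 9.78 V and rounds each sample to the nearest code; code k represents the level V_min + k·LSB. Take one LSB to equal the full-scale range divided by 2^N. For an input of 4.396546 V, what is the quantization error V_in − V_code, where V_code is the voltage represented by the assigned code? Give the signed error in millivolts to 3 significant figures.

V_FS = 9.78 V. LSB = 9.78 V / 2^10 ≈ 9.551 mV.
(4.396546 − (0)) / LSB = 4.396546 × 1024/9.78 = 460.3337. Nearest integer: k = 460.
V_code = V_min + k × range/2^10 = 0 + 460 × 9.78/1024 = 4.393359375 V.
V_in − V_code = 4.396546 − (4.393359375) = +3.19 mV.

+3.19 mV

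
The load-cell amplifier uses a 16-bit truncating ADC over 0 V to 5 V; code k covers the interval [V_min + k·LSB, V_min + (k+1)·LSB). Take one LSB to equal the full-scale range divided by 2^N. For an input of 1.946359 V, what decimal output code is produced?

25511

Full-scale range = 5 V. LSB = 5 V / 2^16 ≈ 76.29 µV.
V_in − V_min = 1.946359 − (0) = 1.946359 V.
Divide by LSB: 1.946359 × 65536/5 = 25511.3167.
Truncating gives code 25511.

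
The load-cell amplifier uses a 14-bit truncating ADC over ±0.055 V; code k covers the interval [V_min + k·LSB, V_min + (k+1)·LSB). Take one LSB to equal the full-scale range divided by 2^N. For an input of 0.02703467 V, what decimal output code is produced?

Full-scale range = 0.055 V − (-0.055 V) = 0.11 V. LSB = 0.11 V / 2^14 ≈ 6.714 µV.
V_in − V_min = 0.02703467 − (-0.055) = 0.08203467 V.
Divide by LSB: 0.08203467 × 16384/0.11 = 12218.6912.
Truncating gives code 12218.

12218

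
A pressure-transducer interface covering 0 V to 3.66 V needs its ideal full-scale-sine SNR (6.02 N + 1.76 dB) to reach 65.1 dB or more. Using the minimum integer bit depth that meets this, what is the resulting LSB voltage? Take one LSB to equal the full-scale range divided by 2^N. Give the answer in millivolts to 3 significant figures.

1.79 mV

Full-scale range = 3.66 V.
6.02 N + 1.76 ≥ 65.1 gives N ≥ 10.522, so the minimum integer is 11.
LSB = 3.66 V ÷ 2^11 = 3.66/2048 V = 1.79 mV.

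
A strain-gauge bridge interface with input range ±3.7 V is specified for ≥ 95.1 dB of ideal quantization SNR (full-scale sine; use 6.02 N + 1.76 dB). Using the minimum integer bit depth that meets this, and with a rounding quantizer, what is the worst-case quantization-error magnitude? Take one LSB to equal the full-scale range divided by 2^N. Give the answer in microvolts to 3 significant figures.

Range = 3.7 − (-3.7) = 7.4 V.
N ≥ (95.1 − 1.76)/6.02 = 15.505 → N_min = 16.
Step size = 7.4/65536 V = 112.92 µV.
Half an LSB is 56.5 µV.

56.5 µV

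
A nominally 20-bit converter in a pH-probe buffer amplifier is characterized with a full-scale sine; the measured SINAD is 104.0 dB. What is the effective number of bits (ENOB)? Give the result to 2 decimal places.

16.98 bits

Inverting SNR = 6.02 N + 1.76: N_eff = (104.0 − 1.76)/6.02 = 16.9834.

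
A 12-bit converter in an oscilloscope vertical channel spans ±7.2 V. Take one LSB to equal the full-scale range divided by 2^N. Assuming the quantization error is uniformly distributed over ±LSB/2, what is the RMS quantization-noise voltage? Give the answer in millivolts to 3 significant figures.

Range = 7.2 − (-7.2) = 14.4 V.
LSB = 14.4 V ÷ 2^12 = 14.4/4096 V = 3.5156 mV.
For a uniform distribution on [−LSB/2, +LSB/2], V_rms = LSB/√12 = 3.5156 mV/3.4641 = 1.01 mV.

1.01 mV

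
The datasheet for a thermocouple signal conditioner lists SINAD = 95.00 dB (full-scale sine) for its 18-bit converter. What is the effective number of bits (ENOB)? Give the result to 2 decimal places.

(95.00 − 1.76) / 6.02 = 93.24/6.02 = 15.4884 effective bits.

15.49 bits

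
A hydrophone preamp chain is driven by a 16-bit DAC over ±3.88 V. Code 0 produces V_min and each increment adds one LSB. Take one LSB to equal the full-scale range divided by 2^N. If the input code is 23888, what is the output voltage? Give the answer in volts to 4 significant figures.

-1.051 V

Span: 3.88 V − (-3.88 V) = 7.76 V. LSB = 7.76 V / 2^16.
V_out = V_min + code × LSB = -3.88 V + 23888 × 7.76 V / 65536
      = -3.88 + 2.82854 = -1.05146 V.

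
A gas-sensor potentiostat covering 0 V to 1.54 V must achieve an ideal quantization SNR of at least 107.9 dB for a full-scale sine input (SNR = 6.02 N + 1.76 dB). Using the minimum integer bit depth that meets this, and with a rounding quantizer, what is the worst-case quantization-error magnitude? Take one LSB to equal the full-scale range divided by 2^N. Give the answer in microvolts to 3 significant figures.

Full-scale range = 1.54 V.
Solving 6.02 N ≥ 107.9 − 1.76: N ≥ 17.631. Round up → N = 18.
LSB = 1.54 V ÷ 2^18 = 1.54/262144 V = 5.8746 µV.
|e|_max = LSB/2 = 2.94 µV.

2.94 µV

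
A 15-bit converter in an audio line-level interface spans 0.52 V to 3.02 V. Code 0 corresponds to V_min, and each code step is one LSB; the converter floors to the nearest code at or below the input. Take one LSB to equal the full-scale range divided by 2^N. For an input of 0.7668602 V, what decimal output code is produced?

3235

Range = 3.02 − (0.52) = 2.5 V. LSB = 2.5 V / 2^15 ≈ 76.29 µV.
(V_in − V_min) × 2^15/range = (0.7668602 − (0.52)) × 32768/2.5 = 3235.646.
Floor → code = 3235.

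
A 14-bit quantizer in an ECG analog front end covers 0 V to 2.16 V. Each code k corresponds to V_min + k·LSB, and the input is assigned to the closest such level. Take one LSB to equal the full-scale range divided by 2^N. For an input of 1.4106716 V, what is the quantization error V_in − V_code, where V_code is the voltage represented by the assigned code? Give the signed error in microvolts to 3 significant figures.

+27.1 µV

Range is 2.16 V. LSB = 2.16 V / 2^14 ≈ 131.8 µV.
(1.4106716 − (0)) / LSB = 1.4106716 × 16384/2.16 = 10700.2053. Nearest integer: k = 10700.
V_code = 0 + (10700/16384) × 2.16 = 1.4106445313 V.
e = 1.4106716 − (1.4106445313) = +27.1 µV.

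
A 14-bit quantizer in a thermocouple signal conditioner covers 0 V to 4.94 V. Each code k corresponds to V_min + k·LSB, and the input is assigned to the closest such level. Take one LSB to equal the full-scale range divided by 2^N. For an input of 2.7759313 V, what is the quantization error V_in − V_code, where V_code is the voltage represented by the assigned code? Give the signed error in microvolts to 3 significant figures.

−105 µV

Range is 4.94 V. LSB = 4.94 V / 2^14 ≈ 301.5 µV.
(2.7759313 − (0)) / LSB = 2.7759313 × 16384/4.94 = 9206.6515. Nearest integer: k = 9207.
Reconstructed level: 0 + 9207 × 4.94/16384 V = 2.7760363770 V.
V_in − V_code = 2.7759313 − (2.7760363770) = −105 µV.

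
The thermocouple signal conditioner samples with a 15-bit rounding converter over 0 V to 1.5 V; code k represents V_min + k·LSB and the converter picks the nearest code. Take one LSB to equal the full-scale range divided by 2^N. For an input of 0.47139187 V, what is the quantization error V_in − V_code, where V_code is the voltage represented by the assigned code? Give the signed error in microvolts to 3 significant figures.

V_FS = 1.5 V. LSB = 1.5 V / 2^15 ≈ 45.78 µV.
(0.47139187 − (0)) / LSB = 0.47139187 × 32768/1.5 = 10297.7125. Nearest integer: k = 10298.
V_code = 0 + (10298/32768) × 1.5 = 0.47140502930 V.
Error = V_in − V_code = 0.47139187 − (0.47140502930) = −13.2 µV.

−13.2 µV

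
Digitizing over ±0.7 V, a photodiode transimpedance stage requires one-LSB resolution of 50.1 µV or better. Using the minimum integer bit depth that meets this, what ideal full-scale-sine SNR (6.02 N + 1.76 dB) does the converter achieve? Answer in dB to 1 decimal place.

92.1 dB

Full-scale range = 0.7 V − (-0.7 V) = 1.4 V.
Required number of levels: 1.4/50.1 µV = 27944; smallest N with 2^N ≥ that is 15.
Ideal SNR at N = 15: 6.02·15 + 1.76 = 92.1 dB.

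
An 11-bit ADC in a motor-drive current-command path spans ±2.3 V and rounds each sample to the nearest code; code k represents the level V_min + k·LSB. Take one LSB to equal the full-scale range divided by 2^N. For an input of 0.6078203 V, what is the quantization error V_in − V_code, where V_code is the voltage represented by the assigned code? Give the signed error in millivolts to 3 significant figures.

The full-scale span is 2.3 − (-2.3) = 4.6 V. LSB = 4.6 V / 2^11 ≈ 2.246 mV.
(0.6078203 − (-2.3)) / LSB = 2.9078203 × 2048/4.6 = 1294.6122. Nearest integer: k = 1295.
V_code = V_min + k × range/2^11 = -2.3 + 1295 × 4.6/2048 = 0.6086914063 V.
e = 0.6078203 − (0.6086914063) = −0.871 mV.

−0.871 mV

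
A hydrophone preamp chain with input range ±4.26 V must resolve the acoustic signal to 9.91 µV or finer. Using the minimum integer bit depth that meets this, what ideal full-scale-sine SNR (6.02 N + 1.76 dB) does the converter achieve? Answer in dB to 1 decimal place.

Full-scale range = 4.26 V − (-4.26 V) = 8.52 V.
Need 2^N ≥ 8.52 V / 9.91 µV = 859700 → N_min = 20.
Ideal SNR at N = 20: 6.02·20 + 1.76 = 122.2 dB.

122.2 dB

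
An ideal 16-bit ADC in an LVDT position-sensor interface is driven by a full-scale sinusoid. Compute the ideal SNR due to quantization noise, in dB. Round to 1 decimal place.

6.02(16) + 1.76 = 96.32 + 1.76 = 98.08 dB.

98.1 dB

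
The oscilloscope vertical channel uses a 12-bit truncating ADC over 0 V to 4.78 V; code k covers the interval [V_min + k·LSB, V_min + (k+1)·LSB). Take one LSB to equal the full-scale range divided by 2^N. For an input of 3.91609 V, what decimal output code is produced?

Full-scale range = 4.78 V. LSB = 4.78 V / 2^12 ≈ 1.167 mV.
V_in − V_min = 3.91609 − (0) = 3.91609 V.
Divide by LSB: 3.91609 × 4096/4.78 = 3355.7123.
Truncating gives code 3355.

3355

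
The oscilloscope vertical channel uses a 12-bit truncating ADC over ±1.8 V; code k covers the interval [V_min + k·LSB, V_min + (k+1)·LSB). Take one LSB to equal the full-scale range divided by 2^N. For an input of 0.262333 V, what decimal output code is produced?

2346

Span: 1.8 V − (-1.8 V) = 3.6 V. LSB = 3.6 V / 2^12 ≈ 0.8789 mV.
code = ⌊(V_in − V_min)/LSB⌋ = ⌊(V_in − V_min) × 2^12 / range⌋
     = ⌊(0.262333 − (-1.8)) × 4096 / 3.6⌋ = ⌊2.062333 × 4096/3.6⌋
     = ⌊2346.477⌋ = 2346.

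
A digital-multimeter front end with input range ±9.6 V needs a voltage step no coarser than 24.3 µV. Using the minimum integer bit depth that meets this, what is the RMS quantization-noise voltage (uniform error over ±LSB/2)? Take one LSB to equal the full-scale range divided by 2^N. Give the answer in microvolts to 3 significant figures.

The full-scale span is 9.6 − (-9.6) = 19.2 V.
Levels needed ≥ 19.2/24.3 µV = 790100. 2^20 = 1048576 suffices, so N_min = 20.
LSB = 19.2 V / 2^20 = 18.311 µV.
V_rms = LSB/√12 = 5.29 µV.

5.29 µV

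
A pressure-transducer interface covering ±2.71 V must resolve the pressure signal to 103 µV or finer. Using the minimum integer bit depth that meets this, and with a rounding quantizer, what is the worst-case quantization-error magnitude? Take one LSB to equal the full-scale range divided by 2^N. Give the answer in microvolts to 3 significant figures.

Full-scale range = 2.71 V − (-2.71 V) = 5.42 V.
Need 2^N ≥ 5.42 V / 103 µV = 52620 → N_min = 16.
LSB = 5.42 V / 2^16 = 82.703 µV.
|e|_max = LSB/2 = 41.4 µV.

41.4 µV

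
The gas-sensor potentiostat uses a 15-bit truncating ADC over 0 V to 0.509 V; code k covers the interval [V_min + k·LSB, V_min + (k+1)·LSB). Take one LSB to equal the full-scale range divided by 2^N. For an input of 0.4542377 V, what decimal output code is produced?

29242

Full-scale range = 0.509 V. LSB = 0.509 V / 2^15 ≈ 15.53 µV.
code = ⌊(V_in − V_min)/LSB⌋ = ⌊(V_in − V_min) × 2^15 / range⌋
     = ⌊(0.4542377 − (0)) × 32768 / 0.509⌋ = ⌊0.4542377 × 32768/0.509⌋
     = ⌊29242.556⌋ = 29242.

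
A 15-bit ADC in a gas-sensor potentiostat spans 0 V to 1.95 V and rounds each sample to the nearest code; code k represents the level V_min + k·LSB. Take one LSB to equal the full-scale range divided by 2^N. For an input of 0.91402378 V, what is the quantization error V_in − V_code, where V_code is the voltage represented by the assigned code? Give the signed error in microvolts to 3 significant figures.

Span = 1.95 V. LSB = 1.95 V / 2^15 ≈ 59.51 µV.
(V_in − V_min)/LSB = (0.91402378 − (0)) × 32768/1.95 = 15359.3493 → nearest code k = 15359.
Reconstructed level: 0 + 15359 × 1.95/32768 V = 0.91400299072 V.
Error = V_in − V_code = 0.91402378 − (0.91400299072) = +20.8 µV.

+20.8 µV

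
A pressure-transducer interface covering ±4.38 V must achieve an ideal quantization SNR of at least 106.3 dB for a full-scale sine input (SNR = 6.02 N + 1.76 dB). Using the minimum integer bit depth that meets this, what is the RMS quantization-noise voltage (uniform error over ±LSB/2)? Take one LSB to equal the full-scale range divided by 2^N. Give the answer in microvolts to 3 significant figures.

The full-scale span is 4.38 − (-4.38) = 8.76 V.
N ≥ (106.3 − 1.76)/6.02 = 17.365 → N_min = 18.
Step size = 8.76/262144 V = 33.417 µV.
RMS noise = LSB/√12 = 9.65 µV.

9.65 µV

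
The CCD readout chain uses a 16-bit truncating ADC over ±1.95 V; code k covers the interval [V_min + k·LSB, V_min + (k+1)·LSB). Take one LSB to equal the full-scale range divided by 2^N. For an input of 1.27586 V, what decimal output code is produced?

Span: 1.95 V − (-1.95 V) = 3.9 V. LSB = 3.9 V / 2^16 ≈ 59.51 µV.
(V_in − V_min) × 2^16/range = (1.27586 − (-1.95)) × 65536/3.9 = 54207.682.
Floor → code = 54207.

54207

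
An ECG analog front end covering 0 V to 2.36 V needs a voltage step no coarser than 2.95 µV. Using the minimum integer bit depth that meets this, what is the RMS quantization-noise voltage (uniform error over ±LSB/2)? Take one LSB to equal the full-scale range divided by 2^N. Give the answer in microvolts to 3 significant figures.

Full-scale range = 2.36 V.
2.36 V / 2.95 µV = 800000. Since 2^19 = 524288 and 2^20 = 1048576, N = 20.
Step size = 2.36/1048576 V = 2.2507 µV.
RMS noise = LSB/√12 = 0.650 µV.

0.650 µV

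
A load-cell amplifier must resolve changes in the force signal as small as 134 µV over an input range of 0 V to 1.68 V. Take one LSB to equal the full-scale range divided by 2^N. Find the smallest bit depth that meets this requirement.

14 bits

V_FS = 1.68 V.
Levels needed ≥ 1.68/134 µV = 12540. 2^14 = 16384 suffices, so N_min = 14.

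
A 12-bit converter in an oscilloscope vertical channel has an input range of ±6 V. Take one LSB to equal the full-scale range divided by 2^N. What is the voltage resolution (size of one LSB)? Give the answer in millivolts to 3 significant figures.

The full-scale span is 6 − (-6) = 12 V.
2^12 = 4096 levels.
Step size = 12/4096 V = 2.93 mV.

2.93 mV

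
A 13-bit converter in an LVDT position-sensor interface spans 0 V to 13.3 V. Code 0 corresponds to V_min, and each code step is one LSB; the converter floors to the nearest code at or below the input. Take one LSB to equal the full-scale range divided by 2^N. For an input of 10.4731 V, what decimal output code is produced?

6450

Span = 13.3 V. LSB = 13.3 V / 2^13 ≈ 1.624 mV.
V_in − V_min = 10.4731 − (0) = 10.4731 V.
Divide by LSB: 10.4731 × 8192/13.3 = 6450.7996.
Truncating gives code 6450.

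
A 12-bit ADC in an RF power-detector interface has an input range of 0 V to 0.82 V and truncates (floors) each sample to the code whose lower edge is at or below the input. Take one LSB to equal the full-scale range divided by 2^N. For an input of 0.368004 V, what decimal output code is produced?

Range is 0.82 V. LSB = 0.82 V / 2^12 ≈ 200.2 µV.
(V_in − V_min) × 2^12/range = (0.368004 − (0)) × 4096/0.82 = 1838.225.
Floor → code = 1838.

1838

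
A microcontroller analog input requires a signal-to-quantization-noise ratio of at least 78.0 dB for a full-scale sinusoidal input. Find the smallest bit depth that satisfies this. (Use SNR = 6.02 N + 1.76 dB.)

6.02 N + 1.76 ≥ 78.0 gives N ≥ 12.664, so the minimum integer is 13.

13 bits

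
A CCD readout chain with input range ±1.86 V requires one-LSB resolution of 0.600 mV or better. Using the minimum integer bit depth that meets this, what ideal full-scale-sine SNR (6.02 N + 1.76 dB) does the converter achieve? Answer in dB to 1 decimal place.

80.0 dB

Range = 1.86 − (-1.86) = 3.72 V.
Required number of levels: 3.72/0.600 mV = 6200.0; smallest N with 2^N ≥ that is 13.
6.02(13) + 1.76 = 80.02 dB.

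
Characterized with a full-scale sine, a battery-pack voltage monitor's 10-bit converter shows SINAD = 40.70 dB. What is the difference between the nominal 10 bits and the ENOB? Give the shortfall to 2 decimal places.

3.53 bits

Effective bits = (40.70 − 1.76)/6.02 = 6.4684.
Lost resolution: 10 − 6.4684 = 3.5316 bits.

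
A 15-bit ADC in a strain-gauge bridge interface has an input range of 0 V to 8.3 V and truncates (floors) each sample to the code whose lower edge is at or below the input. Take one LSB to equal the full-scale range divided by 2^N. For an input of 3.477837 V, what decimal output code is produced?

Span = 8.3 V. LSB = 8.3 V / 2^15 ≈ 253.3 µV.
V_in − V_min = 3.477837 − (0) = 3.477837 V.
Divide by LSB: 3.477837 × 32768/8.3 = 13730.3329.
Truncating gives code 13730.

13730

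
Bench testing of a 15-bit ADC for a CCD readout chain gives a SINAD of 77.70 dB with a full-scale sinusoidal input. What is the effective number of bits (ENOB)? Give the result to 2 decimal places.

(77.70 − 1.76) / 6.02 = 75.94/6.02 = 12.6146 effective bits.

12.61 bits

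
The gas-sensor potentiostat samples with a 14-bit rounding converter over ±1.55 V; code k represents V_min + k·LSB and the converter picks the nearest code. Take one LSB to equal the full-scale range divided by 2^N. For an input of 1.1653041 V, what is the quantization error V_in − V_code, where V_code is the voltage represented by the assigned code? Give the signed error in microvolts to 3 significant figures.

−34.0 µV

Range = 1.55 − (-1.55) = 3.1 V. LSB = 3.1 V / 2^14 ≈ 189.2 µV.
(V_in − V_min)/LSB = (1.1653041 − (-1.55)) × 16384/3.1 = 14350.8201 → nearest code k = 14351.
V_code = V_min + k × range/2^14 = -1.55 + 14351 × 3.1/16384 = 1.1653381348 V.
V_in − V_code = 1.1653041 − (1.1653381348) = −34.0 µV.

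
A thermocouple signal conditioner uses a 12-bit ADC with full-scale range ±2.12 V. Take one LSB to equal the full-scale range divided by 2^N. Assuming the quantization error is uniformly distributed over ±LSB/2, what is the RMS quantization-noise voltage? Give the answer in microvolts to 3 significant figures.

Span: 2.12 V − (-2.12 V) = 4.24 V.
One LSB is 4.24 V / 4096 = 1.0352 mV.
For a uniform distribution on [−LSB/2, +LSB/2], V_rms = LSB/√12 = 1.0352 mV/3.4641 = 299 µV.

299 µV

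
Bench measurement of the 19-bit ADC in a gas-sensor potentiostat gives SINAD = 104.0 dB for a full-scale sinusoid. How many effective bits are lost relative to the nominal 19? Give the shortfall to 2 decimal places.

2.02 bits

Effective bits = (104.0 − 1.76)/6.02 = 16.9834.
19 − 16.9834 = 2.02 bits below nominal.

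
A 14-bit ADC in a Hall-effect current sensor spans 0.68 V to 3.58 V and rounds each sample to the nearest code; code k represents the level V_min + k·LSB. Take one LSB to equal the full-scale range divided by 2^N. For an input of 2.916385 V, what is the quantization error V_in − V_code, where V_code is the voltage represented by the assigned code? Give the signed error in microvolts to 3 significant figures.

Range = 3.58 − (0.68) = 2.9 V. LSB = 2.9 V / 2^14 ≈ 177.0 µV.
(V_in − V_min)/LSB = (2.916385 − (0.68)) × 16384/2.9 = 12634.8041 → nearest code k = 12635.
V_code = V_min + k × range/2^14 = 0.68 + 12635 × 2.9/16384 = 2.9164196777 V.
V_in − V_code = 2.916385 − (2.9164196777) = −34.7 µV.

−34.7 µV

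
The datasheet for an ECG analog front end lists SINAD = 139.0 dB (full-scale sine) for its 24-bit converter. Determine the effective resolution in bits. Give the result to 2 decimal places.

22.80 bits

(139.0 − 1.76) / 6.02 = 137.24/6.02 = 22.7973 effective bits.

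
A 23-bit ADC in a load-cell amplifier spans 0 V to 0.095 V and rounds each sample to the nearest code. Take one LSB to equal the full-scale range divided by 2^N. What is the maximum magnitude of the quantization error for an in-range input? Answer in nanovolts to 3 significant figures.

Span = 0.095 V.
LSB = 0.095 V ÷ 2^23 = 0.095/8388608 V = 11.325 nV.
|e|_max = LSB/2 = 5.66 nV.

5.66 nV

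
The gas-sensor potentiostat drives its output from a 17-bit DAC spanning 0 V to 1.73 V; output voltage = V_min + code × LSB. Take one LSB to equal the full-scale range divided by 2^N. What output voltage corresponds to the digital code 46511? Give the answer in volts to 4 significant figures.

0.6139 V

Range is 1.73 V. LSB = 1.73 V / 2^17.
V_out = V_min + code × LSB = 0 V + 46511 × 1.73 V / 131072
      = 0 V + 0.613892 V = 0.613892 V.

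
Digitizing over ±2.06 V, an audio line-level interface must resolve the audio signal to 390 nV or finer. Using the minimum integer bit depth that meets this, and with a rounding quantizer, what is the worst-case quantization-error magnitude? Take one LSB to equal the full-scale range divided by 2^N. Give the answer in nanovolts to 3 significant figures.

123 nV

Range = 2.06 − (-2.06) = 4.12 V.
Required number of levels: 4.12/390 nV = 1.0564e7; smallest N with 2^N ≥ that is 24.
LSB = 4.12 V ÷ 2^24 = 4.12/16777216 V = 245.57 nV.
Max error for round-to-nearest is LSB/2 = 123 nV.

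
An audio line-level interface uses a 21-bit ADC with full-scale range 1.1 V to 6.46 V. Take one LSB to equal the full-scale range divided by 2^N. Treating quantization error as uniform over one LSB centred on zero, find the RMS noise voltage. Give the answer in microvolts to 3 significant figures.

Full-scale range = 6.46 V − (1.1 V) = 5.36 V.
Step size = 5.36/2097152 V = 2.5558 µV.
For a uniform distribution on [−LSB/2, +LSB/2], V_rms = LSB/√12 = 2.5558 µV/3.4641 = 0.738 µV.

0.738 µV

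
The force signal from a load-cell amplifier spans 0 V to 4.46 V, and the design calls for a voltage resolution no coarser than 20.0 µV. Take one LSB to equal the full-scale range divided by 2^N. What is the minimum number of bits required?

18 bits

Span = 4.46 V.
4.46 V / 20.0 µV = 223000. Since 2^17 = 131072 and 2^18 = 262144, N = 18.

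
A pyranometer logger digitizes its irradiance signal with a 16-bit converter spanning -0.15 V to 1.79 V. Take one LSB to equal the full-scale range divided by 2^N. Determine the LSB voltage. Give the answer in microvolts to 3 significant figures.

29.6 µV

Range = 1.79 − (-0.15) = 1.94 V.
There are 2^16 = 65536 steps.
Step size = 1.94/65536 V = 29.6 µV.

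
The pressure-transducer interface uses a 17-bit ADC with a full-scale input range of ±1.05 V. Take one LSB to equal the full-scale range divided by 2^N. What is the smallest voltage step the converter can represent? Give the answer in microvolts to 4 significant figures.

16.02 µV

Full-scale range = 1.05 V − (-1.05 V) = 2.1 V.
Number of codes = 2^17 = 131072.
One LSB is 2.1 V / 131072 = 16.02 µV.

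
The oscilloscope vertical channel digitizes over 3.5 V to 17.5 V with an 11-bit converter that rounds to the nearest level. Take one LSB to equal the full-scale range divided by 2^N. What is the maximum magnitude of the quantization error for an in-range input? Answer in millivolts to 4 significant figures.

Span: 17.5 V − (3.5 V) = 14 V.
LSB = 14 V ÷ 2^11 = 14/2048 V = 6.83594 mV.
A rounding quantizer has |error| ≤ LSB/2 = 3.418 mV.

3.418 mV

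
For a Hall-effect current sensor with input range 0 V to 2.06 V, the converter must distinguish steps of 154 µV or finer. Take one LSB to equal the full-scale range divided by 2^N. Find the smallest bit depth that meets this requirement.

14 bits

V_FS = 2.06 V.
Levels needed ≥ 2.06/154 µV = 13380. 2^14 = 16384 suffices, so N_min = 14.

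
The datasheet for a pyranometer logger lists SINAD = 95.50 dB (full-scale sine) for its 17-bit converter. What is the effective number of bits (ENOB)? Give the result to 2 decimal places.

ENOB = (95.50 − 1.76)/6.02 = 15.5714 bits.

15.57 bits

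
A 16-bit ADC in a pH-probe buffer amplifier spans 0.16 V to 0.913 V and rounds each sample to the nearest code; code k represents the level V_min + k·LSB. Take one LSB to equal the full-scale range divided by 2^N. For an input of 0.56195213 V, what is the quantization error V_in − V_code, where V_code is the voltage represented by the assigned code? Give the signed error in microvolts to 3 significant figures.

Range = 0.913 − (0.16) = 0.753 V. LSB = 0.753 V / 2^16 ≈ 11.49 µV.
(0.56195213 − (0.16)) / LSB = 0.40195213 × 65536/0.753 = 34983.1803. Nearest integer: k = 34983.
Reconstructed level: 0.16 + 34983 × 0.753/65536 V = 0.56195005798 V.
Error = V_in − V_code = 0.56195213 − (0.56195005798) = +2.07 µV.

+2.07 µV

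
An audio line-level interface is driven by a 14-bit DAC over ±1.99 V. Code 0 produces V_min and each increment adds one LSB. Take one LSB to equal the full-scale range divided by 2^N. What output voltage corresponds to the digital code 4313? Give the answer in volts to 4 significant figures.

Range = 1.99 − (-1.99) = 3.98 V. LSB = 3.98 V / 2^14.
V_out = V_min + code × LSB = -1.99 V + 4313 × 3.98 V / 16384
      = -1.99 + 1.04771 = -0.942286 V.

-0.9423 V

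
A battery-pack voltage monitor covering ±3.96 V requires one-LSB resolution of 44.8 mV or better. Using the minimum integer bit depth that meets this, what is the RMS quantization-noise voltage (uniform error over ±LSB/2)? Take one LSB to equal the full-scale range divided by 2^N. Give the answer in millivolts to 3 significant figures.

8.93 mV

Span: 3.96 V − (-3.96 V) = 7.92 V.
Required number of levels: 7.92/44.8 mV = 176.79; smallest N with 2^N ≥ that is 8.
One LSB is 7.92 V / 256 = 30.938 mV.
σ_q = LSB/√12 = 30.938 mV/3.4641 = 8.93 mV.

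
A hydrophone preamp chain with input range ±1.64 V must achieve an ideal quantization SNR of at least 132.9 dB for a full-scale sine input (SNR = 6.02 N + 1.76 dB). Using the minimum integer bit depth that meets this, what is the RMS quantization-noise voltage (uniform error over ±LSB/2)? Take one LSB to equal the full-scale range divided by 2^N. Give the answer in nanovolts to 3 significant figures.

The full-scale span is 1.64 − (-1.64) = 3.28 V.
N ≥ (132.9 − 1.76)/6.02 = 21.784 → N_min = 22.
Step size = 3.28/4194304 V = 0.78201 µV.
RMS noise = LSB/√12 = 226 nV.

226 nV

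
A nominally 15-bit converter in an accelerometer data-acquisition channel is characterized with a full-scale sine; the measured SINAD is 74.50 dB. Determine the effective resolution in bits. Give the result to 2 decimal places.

ENOB = (74.50 − 1.76)/6.02 = 12.0831 bits.

12.08 bits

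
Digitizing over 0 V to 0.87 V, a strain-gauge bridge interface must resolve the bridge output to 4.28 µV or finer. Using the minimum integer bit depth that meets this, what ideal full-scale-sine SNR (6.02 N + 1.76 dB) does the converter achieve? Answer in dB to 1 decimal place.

Full-scale range = 0.87 V.
Levels needed ≥ 0.87/4.28 µV = 203300. 2^18 = 262144 suffices, so N_min = 18.
6.02(18) + 1.76 = 110.12 dB.

110.1 dB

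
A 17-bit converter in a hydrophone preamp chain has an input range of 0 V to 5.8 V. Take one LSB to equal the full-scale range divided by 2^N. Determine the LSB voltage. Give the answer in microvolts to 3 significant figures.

44.3 µV

Range is 5.8 V.
Number of codes = 2^17 = 131072.
Step size = 5.8/131072 V = 44.3 µV.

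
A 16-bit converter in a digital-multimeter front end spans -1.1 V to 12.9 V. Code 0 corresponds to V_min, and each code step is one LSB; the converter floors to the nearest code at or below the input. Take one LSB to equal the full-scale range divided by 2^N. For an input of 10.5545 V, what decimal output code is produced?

Range = 12.9 − (-1.1) = 14 V. LSB = 14 V / 2^16 ≈ 213.6 µV.
code = ⌊(V_in − V_min)/LSB⌋ = ⌊(V_in − V_min) × 2^16 / range⌋
     = ⌊(10.5545 − (-1.1)) × 65536 / 14⌋ = ⌊11.6545 × 65536/14⌋
     = ⌊54556.379⌋ = 54556.

54556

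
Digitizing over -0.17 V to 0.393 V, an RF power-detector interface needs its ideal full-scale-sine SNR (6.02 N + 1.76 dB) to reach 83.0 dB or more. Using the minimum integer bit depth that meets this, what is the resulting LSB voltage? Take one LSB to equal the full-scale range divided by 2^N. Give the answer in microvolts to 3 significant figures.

34.4 µV

Span: 0.393 V − (-0.17 V) = 0.563 V.
N ≥ (83.0 − 1.76)/6.02 = 13.495 → N_min = 14.
Step size = 0.563/16384 V = 34.4 µV.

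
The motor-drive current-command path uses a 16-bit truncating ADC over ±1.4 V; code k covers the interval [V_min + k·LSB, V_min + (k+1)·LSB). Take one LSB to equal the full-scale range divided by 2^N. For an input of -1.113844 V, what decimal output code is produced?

Span: 1.4 V − (-1.4 V) = 2.8 V. LSB = 2.8 V / 2^16 ≈ 42.72 µV.
code = ⌊(V_in − V_min)/LSB⌋ = ⌊(V_in − V_min) × 2^16 / range⌋
     = ⌊(-1.113844 − (-1.4)) × 65536 / 2.8⌋ = ⌊0.286156 × 65536/2.8⌋
     = ⌊6697.686⌋ = 6697.

6697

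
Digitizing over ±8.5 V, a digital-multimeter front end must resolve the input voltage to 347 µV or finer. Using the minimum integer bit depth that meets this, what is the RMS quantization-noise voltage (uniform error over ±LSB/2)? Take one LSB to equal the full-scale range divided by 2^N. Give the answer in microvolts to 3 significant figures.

74.9 µV

Span: 8.5 V − (-8.5 V) = 17 V.
Levels needed ≥ 17/347 µV = 48990. 2^16 = 65536 suffices, so N_min = 16.
LSB = 17 V / 2^16 = 259.40 µV.
RMS noise = LSB/√12 = 74.9 µV.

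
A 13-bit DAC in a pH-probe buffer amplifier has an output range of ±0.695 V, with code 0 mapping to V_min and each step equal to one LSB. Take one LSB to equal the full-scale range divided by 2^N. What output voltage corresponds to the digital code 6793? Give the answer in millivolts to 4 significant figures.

457.6 mV

Span: 0.695 V − (-0.695 V) = 1.39 V. LSB = 1.39 V / 2^13.
V_out = -0.695 + 6793 × (1.39/8192) V
      = -0.695 + 1.15262 = 0.457621 V.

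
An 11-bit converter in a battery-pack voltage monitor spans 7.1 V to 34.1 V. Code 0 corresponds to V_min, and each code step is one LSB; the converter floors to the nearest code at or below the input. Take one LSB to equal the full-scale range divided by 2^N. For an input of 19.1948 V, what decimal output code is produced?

Span: 34.1 V − (7.1 V) = 27 V. LSB = 27 V / 2^11 ≈ 13.18 mV.
(V_in − V_min) × 2^11/range = (19.1948 − (7.1)) × 2048/27 = 917.413.
Floor → code = 917.

917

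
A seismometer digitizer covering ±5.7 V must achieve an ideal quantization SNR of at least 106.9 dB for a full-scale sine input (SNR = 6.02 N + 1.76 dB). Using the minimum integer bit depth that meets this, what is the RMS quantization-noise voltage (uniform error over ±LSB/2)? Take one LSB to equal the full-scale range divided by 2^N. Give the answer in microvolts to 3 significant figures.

12.6 µV

The full-scale span is 5.7 − (-5.7) = 11.4 V.
N ≥ (106.9 − 1.76)/6.02 = 17.465 → N_min = 18.
Step size = 11.4/262144 V = 43.488 µV.
V_rms = LSB/√12 = 12.6 µV.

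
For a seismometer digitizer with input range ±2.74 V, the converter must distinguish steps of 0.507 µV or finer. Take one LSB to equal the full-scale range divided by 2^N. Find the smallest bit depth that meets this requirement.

24 bits

The full-scale span is 2.74 − (-2.74) = 5.48 V.
Levels needed ≥ 5.48/0.507 µV = 1.081e7. 2^24 = 16777216 suffices, so N_min = 24.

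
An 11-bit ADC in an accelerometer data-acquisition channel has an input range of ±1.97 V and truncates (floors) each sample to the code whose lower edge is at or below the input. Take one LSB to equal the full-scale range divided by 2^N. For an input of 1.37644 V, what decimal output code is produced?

Span: 1.97 V − (-1.97 V) = 3.94 V. LSB = 3.94 V / 2^11 ≈ 1.924 mV.
code = ⌊(V_in − V_min)/LSB⌋ = ⌊(V_in − V_min) × 2^11 / range⌋
     = ⌊(1.37644 − (-1.97)) × 2048 / 3.94⌋ = ⌊3.34644 × 2048/3.94⌋
     = ⌊1739.469⌋ = 1739.

1739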